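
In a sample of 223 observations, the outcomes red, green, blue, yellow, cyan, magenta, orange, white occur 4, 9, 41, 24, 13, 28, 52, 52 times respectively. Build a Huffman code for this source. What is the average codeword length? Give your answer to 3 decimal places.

2.709 bits/symbol

Probabilities are the counts divided by 223.
Repeatedly combine the two least-probable nodes; the expected code length is the sum of the merged weights.
merge 4/223 + 9/223 → 13/223
merge 13/223 + 13/223 → 26/223
merge 24/223 + 26/223 → 50/223
merge 28/223 + 41/223 → 69/223
merge 50/223 + 52/223 → 102/223
merge 52/223 + 69/223 → 121/223
merge 102/223 + 121/223 → 1
L = 13/223 + 26/223 + 50/223 + 69/223 + 102/223 + 121/223 + 1 = 604/223 ≈ 2.709 bits/symbol.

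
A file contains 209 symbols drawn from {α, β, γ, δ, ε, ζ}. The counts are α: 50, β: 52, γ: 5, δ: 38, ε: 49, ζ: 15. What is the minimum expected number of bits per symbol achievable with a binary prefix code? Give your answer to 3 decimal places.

Probabilities are the counts divided by 209.
Repeatedly combine the two least-probable nodes; the expected code length is the sum of the merged weights.
merge 5/209 + 15/209 → 20/209
merge 20/209 + 2/11 → 58/209
merge 49/209 + 50/209 → 9/19
merge 52/209 + 58/209 → 10/19
merge 9/19 + 10/19 → 1
L = 20/209 + 58/209 + 9/19 + 10/19 + 1 = 496/209 ≈ 2.373 bits/symbol.

2.373 bits/symbol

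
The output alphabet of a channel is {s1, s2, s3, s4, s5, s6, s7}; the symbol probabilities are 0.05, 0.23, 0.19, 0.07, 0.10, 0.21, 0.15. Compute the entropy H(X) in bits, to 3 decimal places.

2.643 bits

H = −Σ pᵢ log₂ pᵢ.
−0.05·log₂(0.05) = 0.2161
−0.23·log₂(0.23) = 0.4877
−0.19·log₂(0.19) = 0.4552
−0.07·log₂(0.07) = 0.2686
−0.10·log₂(0.10) = 0.3322
−0.21·log₂(0.21) = 0.4728
−0.15·log₂(0.15) = 0.4105
Sum ≈ 2.6431 → 2.643 bits.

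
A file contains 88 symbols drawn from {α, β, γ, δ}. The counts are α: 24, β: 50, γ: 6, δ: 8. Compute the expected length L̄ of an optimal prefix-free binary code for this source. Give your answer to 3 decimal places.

Probabilities are the counts divided by 88.
Repeatedly combine the two least-probable nodes; the expected code length is the sum of the merged weights.
merge 3/44 + 1/11 → 7/44
merge 7/44 + 3/11 → 19/44
merge 19/44 + 25/44 → 1
L = 7/44 + 19/44 + 1 = 35/22 ≈ 1.591 bits/symbol.

1.591 bits/symbol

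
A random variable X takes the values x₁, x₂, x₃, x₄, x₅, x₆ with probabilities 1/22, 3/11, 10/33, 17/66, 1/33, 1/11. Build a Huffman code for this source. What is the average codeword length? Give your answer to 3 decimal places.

Repeatedly combine the two least-probable nodes; the expected code length is the sum of the merged weights.
merge 1/33 + 1/22 → 5/66
merge 5/66 + 1/11 → 1/6
merge 1/6 + 17/66 → 14/33
merge 3/11 + 10/33 → 19/33
merge 14/33 + 19/33 → 1
L = 5/66 + 1/6 + 14/33 + 19/33 + 1 = 74/33 ≈ 2.242 bits/symbol.

2.242 bits/symbol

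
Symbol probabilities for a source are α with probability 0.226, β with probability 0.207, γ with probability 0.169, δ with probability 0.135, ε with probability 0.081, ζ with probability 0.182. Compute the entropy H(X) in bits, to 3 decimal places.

2.520 bits

H = −Σ pᵢ log₂ pᵢ.
−0.226·log₂(0.226) = 0.4849
−0.207·log₂(0.207) = 0.4704
−0.169·log₂(0.169) = 0.4335
−0.135·log₂(0.135) = 0.3900
−0.081·log₂(0.081) = 0.2937
−0.182·log₂(0.182) = 0.4474
Sum ≈ 2.5198 → 2.520 bits.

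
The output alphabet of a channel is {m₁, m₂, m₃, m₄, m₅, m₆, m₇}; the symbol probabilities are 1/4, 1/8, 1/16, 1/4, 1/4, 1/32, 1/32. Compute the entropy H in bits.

Each probability is a power of 1/2, so log₂(1/p) is an integer.
H = Σ p·log₂(1/p) = 1/4·2 + 1/8·3 + 1/16·4 + 1/4·2 + 1/4·2 + 1/32·5 + 1/32·5 = 2.4375 bits.

2.4375 bits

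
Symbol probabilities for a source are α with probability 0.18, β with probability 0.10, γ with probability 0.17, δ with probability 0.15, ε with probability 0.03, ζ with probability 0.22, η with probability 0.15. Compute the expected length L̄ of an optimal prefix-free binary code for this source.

Repeatedly combine the two least-probable nodes; the expected code length is the sum of the merged weights.
merge 3/100 + 1/10 → 13/100
merge 13/100 + 3/20 → 7/25
merge 3/20 + 17/100 → 8/25
merge 9/50 + 11/50 → 2/5
merge 7/25 + 8/25 → 3/5
merge 2/5 + 3/5 → 1
L = 13/100 + 7/25 + 8/25 + 2/5 + 3/5 + 1 = 273/100 = 2.73 bits/symbol.

2.73 bits/symbol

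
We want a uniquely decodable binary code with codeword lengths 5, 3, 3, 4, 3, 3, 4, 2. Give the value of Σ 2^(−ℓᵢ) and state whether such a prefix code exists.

With common denominator 2^5 = 32: Σ 2^(−ℓᵢ) = 1/32 + 4/32 + 4/32 + 2/32 + 4/32 + 4/32 + 2/32 + 8/32 = 29/32 = 0.90625.
Kraft's inequality requires Σ ≤ 1; here Σ = 0.90625 ≤ 1, so such a prefix code exists.

0.90625; yes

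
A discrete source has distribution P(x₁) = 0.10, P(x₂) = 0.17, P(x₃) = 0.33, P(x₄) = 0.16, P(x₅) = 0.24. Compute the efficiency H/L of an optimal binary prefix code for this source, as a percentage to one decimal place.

Entropy H = −Σ p log₂ p ≈ 2.2118 bits.
Huffman merges: 1/10+4/25→13/50; 17/100+6/25→41/100; 13/50+33/100→59/100; 41/100+59/100→1. L = 113/50 ≈ 2.2600.
Efficiency = H/L = 2.2118/2.2600 = 97.9%.

97.9%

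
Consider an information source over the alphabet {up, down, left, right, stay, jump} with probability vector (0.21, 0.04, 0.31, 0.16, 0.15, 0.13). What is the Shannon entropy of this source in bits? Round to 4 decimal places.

H = −Σ pᵢ log₂ pᵢ.
−0.21·log₂(0.21) = 0.4728
−0.04·log₂(0.04) = 0.1858
−0.31·log₂(0.31) = 0.5238
−0.16·log₂(0.16) = 0.4230
−0.15·log₂(0.15) = 0.4105
−0.13·log₂(0.13) = 0.3826
Sum ≈ 2.3986 → 2.3986 bits.

2.3986 bits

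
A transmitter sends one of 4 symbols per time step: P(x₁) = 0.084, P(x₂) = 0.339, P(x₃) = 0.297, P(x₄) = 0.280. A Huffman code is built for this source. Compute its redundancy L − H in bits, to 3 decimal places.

0.136 bits

Entropy H = −Σ p log₂ p ≈ 1.8636 bits.
Huffman merges: 21/250+7/25→91/250; 297/1000+339/1000→159/250; 91/250+159/250→1. L = 2 ≈ 2.0000.
L − H = 2.0000 − 1.8636 = 0.136 bits.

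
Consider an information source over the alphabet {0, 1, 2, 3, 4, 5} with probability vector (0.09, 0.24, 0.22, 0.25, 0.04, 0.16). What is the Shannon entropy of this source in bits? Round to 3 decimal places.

2.396 bits

H = −Σ pᵢ log₂ pᵢ.
−0.09·log₂(0.09) = 0.3127
−0.24·log₂(0.24) = 0.4941
−0.22·log₂(0.22) = 0.4806
−0.25·log₂(0.25) = 0.5000
−0.04·log₂(0.04) = 0.1858
−0.16·log₂(0.16) = 0.4230
Sum ≈ 2.3961 → 2.396 bits.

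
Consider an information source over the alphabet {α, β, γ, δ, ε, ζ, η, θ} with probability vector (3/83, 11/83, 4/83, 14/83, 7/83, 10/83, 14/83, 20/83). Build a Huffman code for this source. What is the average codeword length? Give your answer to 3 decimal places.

Repeatedly combine the two least-probable nodes; the expected code length is the sum of the merged weights.
merge 3/83 + 4/83 → 7/83
merge 7/83 + 7/83 → 14/83
merge 10/83 + 11/83 → 21/83
merge 14/83 + 14/83 → 28/83
merge 14/83 + 20/83 → 34/83
merge 21/83 + 28/83 → 49/83
merge 34/83 + 49/83 → 1
L = 7/83 + 14/83 + 21/83 + 28/83 + 34/83 + 49/83 + 1 = 236/83 ≈ 2.843 bits/symbol.

2.843 bits/symbol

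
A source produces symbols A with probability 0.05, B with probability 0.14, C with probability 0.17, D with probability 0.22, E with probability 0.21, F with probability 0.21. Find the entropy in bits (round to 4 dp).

2.4740 bits

H = −Σ pᵢ log₂ pᵢ.
−0.05·log₂(0.05) = 0.2161
−0.14·log₂(0.14) = 0.3971
−0.17·log₂(0.17) = 0.4346
−0.22·log₂(0.22) = 0.4806
−0.21·log₂(0.21) = 0.4728
−0.21·log₂(0.21) = 0.4728
Sum ≈ 2.4740 → 2.4740 bits.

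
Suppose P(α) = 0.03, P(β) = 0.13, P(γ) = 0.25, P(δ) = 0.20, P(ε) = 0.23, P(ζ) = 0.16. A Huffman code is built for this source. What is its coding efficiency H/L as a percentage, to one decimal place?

Entropy H = −Σ p log₂ p ≈ 2.4095 bits.
Huffman merges: 3/100+13/100→4/25; 4/25+4/25→8/25; 1/5+23/100→43/100; 1/4+8/25→57/100; 43/100+57/100→1. L = 62/25 ≈ 2.4800.
Efficiency = H/L = 2.4095/2.4800 = 97.2%.

97.2%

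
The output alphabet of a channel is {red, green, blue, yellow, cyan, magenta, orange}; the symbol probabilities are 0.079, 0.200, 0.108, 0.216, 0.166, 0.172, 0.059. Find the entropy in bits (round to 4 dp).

H = −Σ pᵢ log₂ pᵢ.
−0.079·log₂(0.079) = 0.2893
−0.200·log₂(0.200) = 0.4644
−0.108·log₂(0.108) = 0.3468
−0.216·log₂(0.216) = 0.4776
−0.166·log₂(0.166) = 0.4301
−0.172·log₂(0.172) = 0.4368
−0.059·log₂(0.059) = 0.2409
Sum ≈ 2.6858 → 2.6858 bits.

2.6858 bits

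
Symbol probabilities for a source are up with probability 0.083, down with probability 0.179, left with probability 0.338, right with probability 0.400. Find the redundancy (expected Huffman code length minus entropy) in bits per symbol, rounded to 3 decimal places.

0.062 bits

Entropy H = −Σ p log₂ p ≈ 1.8000 bits.
Huffman merges: 83/1000+179/1000→131/500; 131/500+169/500→3/5; 2/5+3/5→1. L = 931/500 ≈ 1.8620.
L − H = 1.8620 − 1.8000 = 0.062 bits.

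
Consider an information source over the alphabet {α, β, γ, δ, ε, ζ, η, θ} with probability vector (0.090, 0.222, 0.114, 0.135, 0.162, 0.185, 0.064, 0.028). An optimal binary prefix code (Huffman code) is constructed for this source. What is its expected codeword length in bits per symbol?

2.867 bits/symbol

Repeatedly combine the two least-probable nodes; the expected code length is the sum of the merged weights.
merge 7/250 + 8/125 → 23/250
merge 9/100 + 23/250 → 91/500
merge 57/500 + 27/200 → 249/1000
merge 81/500 + 91/500 → 43/125
merge 37/200 + 111/500 → 407/1000
merge 249/1000 + 43/125 → 593/1000
merge 407/1000 + 593/1000 → 1
L = 23/250 + 91/500 + 249/1000 + 43/125 + 407/1000 + 593/1000 + 1 = 2867/1000 = 2.867 bits/symbol.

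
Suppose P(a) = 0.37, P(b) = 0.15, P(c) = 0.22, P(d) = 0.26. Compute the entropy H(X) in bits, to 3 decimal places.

1.927 bits

H = −Σ pᵢ log₂ pᵢ.
−0.37·log₂(0.37) = 0.5307
−0.15·log₂(0.15) = 0.4105
−0.22·log₂(0.22) = 0.4806
−0.26·log₂(0.26) = 0.5053
Sum ≈ 1.9271 → 1.927 bits.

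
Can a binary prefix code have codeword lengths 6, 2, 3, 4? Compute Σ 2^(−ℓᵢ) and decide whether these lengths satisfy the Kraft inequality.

0.453125; yes

With common denominator 2^6 = 64: Σ 2^(−ℓᵢ) = 1/64 + 16/64 + 8/64 + 4/64 = 29/64 = 0.453125.
Kraft's inequality requires Σ ≤ 1; here Σ = 0.453125 ≤ 1, so such a prefix code exists.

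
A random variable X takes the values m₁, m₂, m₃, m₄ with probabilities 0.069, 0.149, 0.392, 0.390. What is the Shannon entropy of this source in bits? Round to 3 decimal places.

1.735 bits

H = −Σ pᵢ log₂ pᵢ.
−0.069·log₂(0.069) = 0.2662
−0.149·log₂(0.149) = 0.4092
−0.392·log₂(0.392) = 0.5296
−0.390·log₂(0.390) = 0.5298
Sum ≈ 1.7348 → 1.735 bits.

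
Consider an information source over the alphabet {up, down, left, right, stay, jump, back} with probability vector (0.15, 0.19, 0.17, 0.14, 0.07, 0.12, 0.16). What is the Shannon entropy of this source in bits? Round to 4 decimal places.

H = −Σ pᵢ log₂ pᵢ.
−0.15·log₂(0.15) = 0.4105
−0.19·log₂(0.19) = 0.4552
−0.17·log₂(0.17) = 0.4346
−0.14·log₂(0.14) = 0.3971
−0.07·log₂(0.07) = 0.2686
−0.12·log₂(0.12) = 0.3671
−0.16·log₂(0.16) = 0.4230
Sum ≈ 2.7561 → 2.7561 bits.

2.7561 bits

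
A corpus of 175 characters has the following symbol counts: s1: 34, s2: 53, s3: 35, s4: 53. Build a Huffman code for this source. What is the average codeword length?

Probabilities are the counts divided by 175.
Repeatedly combine the two least-probable nodes; the expected code length is the sum of the merged weights.
merge 34/175 + 1/5 → 69/175
merge 53/175 + 53/175 → 106/175
merge 69/175 + 106/175 → 1
L = 69/175 + 106/175 + 1 = 2 bits/symbol.

2 bits/symbol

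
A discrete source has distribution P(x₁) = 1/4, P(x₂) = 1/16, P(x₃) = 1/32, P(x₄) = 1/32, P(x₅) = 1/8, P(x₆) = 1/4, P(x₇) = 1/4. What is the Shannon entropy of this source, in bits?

Each probability is a power of 1/2, so log₂(1/p) is an integer.
H = Σ p·log₂(1/p) = 1/4·2 + 1/16·4 + 1/32·5 + 1/32·5 + 1/8·3 + 1/4·2 + 1/4·2 = 2.4375 bits.

2.4375 bits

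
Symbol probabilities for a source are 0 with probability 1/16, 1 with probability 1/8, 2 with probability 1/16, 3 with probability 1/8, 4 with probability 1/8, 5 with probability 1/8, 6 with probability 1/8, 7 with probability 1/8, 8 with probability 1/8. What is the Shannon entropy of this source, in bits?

Each probability is a power of 1/2, so log₂(1/p) is an integer.
H = Σ p·log₂(1/p) = 1/16·4 + 1/8·3 + 1/16·4 + 1/8·3 + 1/8·3 + 1/8·3 + 1/8·3 + 1/8·3 + 1/8·3 = 3.125 bits.

3.125 bits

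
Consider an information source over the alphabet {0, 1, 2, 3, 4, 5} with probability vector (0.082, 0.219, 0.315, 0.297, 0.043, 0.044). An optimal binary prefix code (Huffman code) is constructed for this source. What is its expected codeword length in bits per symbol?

Repeatedly combine the two least-probable nodes; the expected code length is the sum of the merged weights.
merge 43/1000 + 11/250 → 87/1000
merge 41/500 + 87/1000 → 169/1000
merge 169/1000 + 219/1000 → 97/250
merge 297/1000 + 63/200 → 153/250
merge 97/250 + 153/250 → 1
L = 87/1000 + 169/1000 + 97/250 + 153/250 + 1 = 282/125 = 2.256 bits/symbol.

2.256 bits/symbol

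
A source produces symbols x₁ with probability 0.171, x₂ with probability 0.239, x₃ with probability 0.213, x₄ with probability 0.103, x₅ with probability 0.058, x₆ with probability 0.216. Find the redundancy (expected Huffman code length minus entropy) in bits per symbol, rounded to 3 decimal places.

Entropy H = −Σ p log₂ p ≈ 2.4580 bits.
Huffman merges: 29/500+103/1000→161/1000; 161/1000+171/1000→83/250; 213/1000+27/125→429/1000; 239/1000+83/250→571/1000; 429/1000+571/1000→1. L = 2493/1000 ≈ 2.4930.
L − H = 2.4930 − 2.4580 = 0.035 bits.

0.035 bits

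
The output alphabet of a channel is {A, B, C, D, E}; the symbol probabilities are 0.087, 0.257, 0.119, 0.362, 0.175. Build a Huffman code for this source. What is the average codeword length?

Repeatedly combine the two least-probable nodes; the expected code length is the sum of the merged weights.
merge 87/1000 + 119/1000 → 103/500
merge 7/40 + 103/500 → 381/1000
merge 257/1000 + 181/500 → 619/1000
merge 381/1000 + 619/1000 → 1
L = 103/500 + 381/1000 + 619/1000 + 1 = 1103/500 = 2.206 bits/symbol.

2.206 bits/symbol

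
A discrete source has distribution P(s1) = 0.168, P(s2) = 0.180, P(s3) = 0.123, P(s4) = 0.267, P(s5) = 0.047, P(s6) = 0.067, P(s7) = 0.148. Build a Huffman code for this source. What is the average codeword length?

2.667 bits/symbol

Repeatedly combine the two least-probable nodes; the expected code length is the sum of the merged weights.
merge 47/1000 + 67/1000 → 57/500
merge 57/500 + 123/1000 → 237/1000
merge 37/250 + 21/125 → 79/250
merge 9/50 + 237/1000 → 417/1000
merge 267/1000 + 79/250 → 583/1000
merge 417/1000 + 583/1000 → 1
L = 57/500 + 237/1000 + 79/250 + 417/1000 + 583/1000 + 1 = 2667/1000 = 2.667 bits/symbol.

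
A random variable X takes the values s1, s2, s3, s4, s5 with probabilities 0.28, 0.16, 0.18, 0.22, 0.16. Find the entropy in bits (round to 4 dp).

H = −Σ pᵢ log₂ pᵢ.
−0.28·log₂(0.28) = 0.5142
−0.16·log₂(0.16) = 0.4230
−0.18·log₂(0.18) = 0.4453
−0.22·log₂(0.22) = 0.4806
−0.16·log₂(0.16) = 0.4230
Sum ≈ 2.2861 → 2.2861 bits.

2.2861 bits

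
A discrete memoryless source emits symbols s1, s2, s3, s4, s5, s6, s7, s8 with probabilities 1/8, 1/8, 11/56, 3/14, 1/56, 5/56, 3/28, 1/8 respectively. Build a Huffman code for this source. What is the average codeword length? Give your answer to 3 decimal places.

2.893 bits/symbol

Repeatedly combine the two least-probable nodes; the expected code length is the sum of the merged weights.
merge 1/56 + 5/56 → 3/28
merge 3/28 + 3/28 → 3/14
merge 1/8 + 1/8 → 1/4
merge 1/8 + 11/56 → 9/28
merge 3/14 + 3/14 → 3/7
merge 1/4 + 9/28 → 4/7
merge 3/7 + 4/7 → 1
L = 3/28 + 3/14 + 1/4 + 9/28 + 3/7 + 4/7 + 1 = 81/28 ≈ 2.893 bits/symbol.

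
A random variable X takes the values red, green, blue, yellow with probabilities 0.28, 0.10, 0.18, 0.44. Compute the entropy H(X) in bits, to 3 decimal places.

H = −Σ pᵢ log₂ pᵢ.
−0.28·log₂(0.28) = 0.5142
−0.10·log₂(0.10) = 0.3322
−0.18·log₂(0.18) = 0.4453
−0.44·log₂(0.44) = 0.5211
Sum ≈ 1.8129 → 1.813 bits.

1.813 bits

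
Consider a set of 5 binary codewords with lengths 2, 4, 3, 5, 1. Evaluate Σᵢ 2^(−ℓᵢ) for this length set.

0.96875

With common denominator 2^5 = 32: Σ 2^(−ℓᵢ) = 8/32 + 2/32 + 4/32 + 1/32 + 16/32 = 31/32 = 0.96875.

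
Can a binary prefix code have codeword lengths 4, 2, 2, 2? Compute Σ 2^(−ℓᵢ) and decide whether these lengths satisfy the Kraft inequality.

0.8125; yes

With common denominator 2^4 = 16: Σ 2^(−ℓᵢ) = 1/16 + 4/16 + 4/16 + 4/16 = 13/16 = 0.8125.
Kraft's inequality requires Σ ≤ 1; here Σ = 0.8125 ≤ 1, so such a prefix code exists.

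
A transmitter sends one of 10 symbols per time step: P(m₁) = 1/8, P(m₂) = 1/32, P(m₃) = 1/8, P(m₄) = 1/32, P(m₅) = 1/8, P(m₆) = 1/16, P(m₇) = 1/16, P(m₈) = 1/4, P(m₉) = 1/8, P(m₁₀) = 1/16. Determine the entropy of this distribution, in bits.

3.0625 bits

Each probability is a power of 1/2, so log₂(1/p) is an integer.
H = Σ p·log₂(1/p) = 1/8·3 + 1/32·5 + 1/8·3 + 1/32·5 + 1/8·3 + 1/16·4 + 1/16·4 + 1/4·2 + 1/8·3 + 1/16·4 = 3.0625 bits.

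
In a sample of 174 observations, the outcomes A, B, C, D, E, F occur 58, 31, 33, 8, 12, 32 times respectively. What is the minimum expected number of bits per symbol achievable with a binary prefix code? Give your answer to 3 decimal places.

2.408 bits/symbol

Probabilities are the counts divided by 174.
Repeatedly combine the two least-probable nodes; the expected code length is the sum of the merged weights.
merge 4/87 + 2/29 → 10/87
merge 10/87 + 31/174 → 17/58
merge 16/87 + 11/58 → 65/174
merge 17/58 + 1/3 → 109/174
merge 65/174 + 109/174 → 1
L = 10/87 + 17/58 + 65/174 + 109/174 + 1 = 419/174 ≈ 2.408 bits/symbol.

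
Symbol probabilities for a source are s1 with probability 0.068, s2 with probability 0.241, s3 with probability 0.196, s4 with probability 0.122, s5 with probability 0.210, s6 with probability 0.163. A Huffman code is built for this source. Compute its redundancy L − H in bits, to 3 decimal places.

Entropy H = −Σ p log₂ p ≈ 2.4890 bits.
Huffman merges: 17/250+61/500→19/100; 163/1000+19/100→353/1000; 49/250+21/100→203/500; 241/1000+353/1000→297/500; 203/500+297/500→1. L = 2543/1000 ≈ 2.5430.
L − H = 2.5430 − 2.4890 = 0.054 bits.

0.054 bits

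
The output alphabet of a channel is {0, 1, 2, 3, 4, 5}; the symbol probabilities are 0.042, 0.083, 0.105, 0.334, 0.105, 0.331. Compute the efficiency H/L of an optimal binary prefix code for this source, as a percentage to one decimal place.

95.5%

Entropy H = −Σ p log₂ p ≈ 2.2293 bits.
Huffman merges: 21/500+83/1000→1/8; 21/200+21/200→21/100; 1/8+21/100→67/200; 331/1000+167/500→133/200; 67/200+133/200→1. L = 467/200 ≈ 2.3350.
Efficiency = H/L = 2.2293/2.3350 = 95.5%.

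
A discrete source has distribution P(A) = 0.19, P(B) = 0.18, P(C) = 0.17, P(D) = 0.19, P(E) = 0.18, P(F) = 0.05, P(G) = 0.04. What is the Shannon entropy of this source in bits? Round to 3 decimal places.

H = −Σ pᵢ log₂ pᵢ.
−0.19·log₂(0.19) = 0.4552
−0.18·log₂(0.18) = 0.4453
−0.17·log₂(0.17) = 0.4346
−0.19·log₂(0.19) = 0.4552
−0.18·log₂(0.18) = 0.4453
−0.05·log₂(0.05) = 0.2161
−0.04·log₂(0.04) = 0.1858
Sum ≈ 2.6375 → 2.638 bits.

2.638 bits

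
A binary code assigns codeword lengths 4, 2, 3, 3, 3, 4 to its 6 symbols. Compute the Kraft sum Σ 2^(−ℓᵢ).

0.75

With common denominator 2^4 = 16: Σ 2^(−ℓᵢ) = 1/16 + 4/16 + 2/16 + 2/16 + 2/16 + 1/16 = 12/16 = 0.75.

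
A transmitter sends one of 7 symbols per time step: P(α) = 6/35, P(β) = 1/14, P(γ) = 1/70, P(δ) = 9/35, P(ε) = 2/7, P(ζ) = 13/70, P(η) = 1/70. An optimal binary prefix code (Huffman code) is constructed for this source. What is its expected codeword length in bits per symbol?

2.4 bits/symbol

Repeatedly combine the two least-probable nodes; the expected code length is the sum of the merged weights.
merge 1/70 + 1/70 → 1/35
merge 1/35 + 1/14 → 1/10
merge 1/10 + 6/35 → 19/70
merge 13/70 + 9/35 → 31/70
merge 19/70 + 2/7 → 39/70
merge 31/70 + 39/70 → 1
L = 1/35 + 1/10 + 19/70 + 31/70 + 39/70 + 1 = 12/5 = 2.4 bits/symbol.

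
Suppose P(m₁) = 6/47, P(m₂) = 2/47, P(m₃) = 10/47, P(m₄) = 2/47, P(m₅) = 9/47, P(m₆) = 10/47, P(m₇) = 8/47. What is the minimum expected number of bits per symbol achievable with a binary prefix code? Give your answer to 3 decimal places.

Repeatedly combine the two least-probable nodes; the expected code length is the sum of the merged weights.
merge 2/47 + 2/47 → 4/47
merge 4/47 + 6/47 → 10/47
merge 8/47 + 9/47 → 17/47
merge 10/47 + 10/47 → 20/47
merge 10/47 + 17/47 → 27/47
merge 20/47 + 27/47 → 1
L = 4/47 + 10/47 + 17/47 + 20/47 + 27/47 + 1 = 125/47 ≈ 2.660 bits/symbol.

2.660 bits/symbol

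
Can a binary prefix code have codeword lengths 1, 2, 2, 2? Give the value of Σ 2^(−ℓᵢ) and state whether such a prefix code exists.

With common denominator 2^2 = 4: Σ 2^(−ℓᵢ) = 2/4 + 1/4 + 1/4 + 1/4 = 5/4 = 1.25.
Kraft's inequality requires Σ ≤ 1; here Σ = 1.25 > 1, so no such prefix code exists.

1.25; no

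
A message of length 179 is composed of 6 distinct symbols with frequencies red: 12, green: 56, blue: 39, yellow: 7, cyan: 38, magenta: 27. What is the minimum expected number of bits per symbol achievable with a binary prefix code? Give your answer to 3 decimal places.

Probabilities are the counts divided by 179.
Repeatedly combine the two least-probable nodes; the expected code length is the sum of the merged weights.
merge 7/179 + 12/179 → 19/179
merge 19/179 + 27/179 → 46/179
merge 38/179 + 39/179 → 77/179
merge 46/179 + 56/179 → 102/179
merge 77/179 + 102/179 → 1
L = 19/179 + 46/179 + 77/179 + 102/179 + 1 = 423/179 ≈ 2.363 bits/symbol.

2.363 bits/symbol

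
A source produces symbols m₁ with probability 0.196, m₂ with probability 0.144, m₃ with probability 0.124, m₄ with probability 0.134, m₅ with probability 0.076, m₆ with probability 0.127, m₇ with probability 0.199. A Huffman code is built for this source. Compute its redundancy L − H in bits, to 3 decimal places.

0.051 bits

Entropy H = −Σ p log₂ p ≈ 2.7496 bits.
Huffman merges: 19/250+31/250→1/5; 127/1000+67/500→261/1000; 18/125+49/250→17/50; 199/1000+1/5→399/1000; 261/1000+17/50→601/1000; 399/1000+601/1000→1. L = 2801/1000 ≈ 2.8010.
L − H = 2.8010 − 2.7496 = 0.051 bits.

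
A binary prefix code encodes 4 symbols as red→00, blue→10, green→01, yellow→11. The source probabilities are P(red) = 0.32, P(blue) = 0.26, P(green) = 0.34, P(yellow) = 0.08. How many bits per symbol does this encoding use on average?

2 bits/symbol

L̄ = Σ pᵢ·ℓᵢ = 0.32·2 + 0.26·2 + 0.34·2 + 0.08·2 = 2 bits/symbol.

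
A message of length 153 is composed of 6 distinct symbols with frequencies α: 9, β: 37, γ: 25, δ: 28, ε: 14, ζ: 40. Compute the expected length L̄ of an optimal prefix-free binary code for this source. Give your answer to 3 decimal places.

Probabilities are the counts divided by 153.
Repeatedly combine the two least-probable nodes; the expected code length is the sum of the merged weights.
merge 1/17 + 14/153 → 23/153
merge 23/153 + 25/153 → 16/51
merge 28/153 + 37/153 → 65/153
merge 40/153 + 16/51 → 88/153
merge 65/153 + 88/153 → 1
L = 23/153 + 16/51 + 65/153 + 88/153 + 1 = 377/153 ≈ 2.464 bits/symbol.

2.464 bits/symbol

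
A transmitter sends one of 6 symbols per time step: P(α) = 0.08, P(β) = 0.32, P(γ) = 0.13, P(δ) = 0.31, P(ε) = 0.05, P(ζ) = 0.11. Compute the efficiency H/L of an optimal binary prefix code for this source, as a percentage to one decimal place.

Entropy H = −Σ p log₂ p ≈ 2.2904 bits.
Huffman merges: 1/20+2/25→13/100; 11/100+13/100→6/25; 13/100+6/25→37/100; 31/100+8/25→63/100; 37/100+63/100→1. L = 237/100 ≈ 2.3700.
Efficiency = H/L = 2.2904/2.3700 = 96.6%.

96.6%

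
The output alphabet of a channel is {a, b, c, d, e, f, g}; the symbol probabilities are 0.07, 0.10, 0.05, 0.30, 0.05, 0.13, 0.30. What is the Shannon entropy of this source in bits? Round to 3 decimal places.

H = −Σ pᵢ log₂ pᵢ.
−0.07·log₂(0.07) = 0.2686
−0.10·log₂(0.10) = 0.3322
−0.05·log₂(0.05) = 0.2161
−0.30·log₂(0.30) = 0.5211
−0.05·log₂(0.05) = 0.2161
−0.13·log₂(0.13) = 0.3826
−0.30·log₂(0.30) = 0.5211
Sum ≈ 2.4578 → 2.458 bits.

2.458 bits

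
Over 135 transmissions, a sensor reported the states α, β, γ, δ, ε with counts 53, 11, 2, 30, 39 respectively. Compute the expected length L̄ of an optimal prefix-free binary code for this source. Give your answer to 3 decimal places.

Probabilities are the counts divided by 135.
Repeatedly combine the two least-probable nodes; the expected code length is the sum of the merged weights.
merge 2/135 + 11/135 → 13/135
merge 13/135 + 2/9 → 43/135
merge 13/45 + 43/135 → 82/135
merge 53/135 + 82/135 → 1
L = 13/135 + 43/135 + 82/135 + 1 = 91/45 ≈ 2.022 bits/symbol.

2.022 bits/symbol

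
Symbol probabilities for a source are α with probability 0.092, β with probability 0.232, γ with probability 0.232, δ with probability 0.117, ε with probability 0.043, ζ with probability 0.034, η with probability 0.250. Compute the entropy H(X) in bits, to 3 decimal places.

H = −Σ pᵢ log₂ pᵢ.
−0.092·log₂(0.092) = 0.3167
−0.232·log₂(0.232) = 0.4890
−0.232·log₂(0.232) = 0.4890
−0.117·log₂(0.117) = 0.3622
−0.043·log₂(0.043) = 0.1952
−0.034·log₂(0.034) = 0.1659
−0.250·log₂(0.250) = 0.5000
Sum ≈ 2.5179 → 2.518 bits.

2.518 bits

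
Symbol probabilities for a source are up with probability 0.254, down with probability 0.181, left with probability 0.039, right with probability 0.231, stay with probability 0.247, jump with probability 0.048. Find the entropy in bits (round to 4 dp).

H = −Σ pᵢ log₂ pᵢ.
−0.254·log₂(0.254) = 0.5022
−0.181·log₂(0.181) = 0.4463
−0.039·log₂(0.039) = 0.1825
−0.231·log₂(0.231) = 0.4883
−0.247·log₂(0.247) = 0.4983
−0.048·log₂(0.048) = 0.2103
Sum ≈ 2.3280 → 2.3280 bits.

2.3280 bits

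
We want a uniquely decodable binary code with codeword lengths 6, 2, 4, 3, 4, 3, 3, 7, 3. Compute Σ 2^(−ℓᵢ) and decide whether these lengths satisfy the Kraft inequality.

0.8984375; yes

With common denominator 2^7 = 128: Σ 2^(−ℓᵢ) = 2/128 + 32/128 + 8/128 + 16/128 + 8/128 + 16/128 + 16/128 + 1/128 + 16/128 = 115/128 = 0.8984375.
Kraft's inequality requires Σ ≤ 1; here Σ = 0.8984375 ≤ 1, so such a prefix code exists.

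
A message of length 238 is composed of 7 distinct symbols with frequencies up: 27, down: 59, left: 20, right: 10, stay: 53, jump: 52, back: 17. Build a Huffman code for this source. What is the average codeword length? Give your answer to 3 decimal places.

Probabilities are the counts divided by 238.
Repeatedly combine the two least-probable nodes; the expected code length is the sum of the merged weights.
merge 5/119 + 1/14 → 27/238
merge 10/119 + 27/238 → 47/238
merge 27/238 + 47/238 → 37/119
merge 26/119 + 53/238 → 15/34
merge 59/238 + 37/119 → 19/34
merge 15/34 + 19/34 → 1
L = 27/238 + 47/238 + 37/119 + 15/34 + 19/34 + 1 = 312/119 ≈ 2.622 bits/symbol.

2.622 bits/symbol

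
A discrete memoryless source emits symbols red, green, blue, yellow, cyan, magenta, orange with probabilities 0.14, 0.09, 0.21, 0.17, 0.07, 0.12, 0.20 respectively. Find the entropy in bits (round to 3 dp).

H = −Σ pᵢ log₂ pᵢ.
−0.14·log₂(0.14) = 0.3971
−0.09·log₂(0.09) = 0.3127
−0.21·log₂(0.21) = 0.4728
−0.17·log₂(0.17) = 0.4346
−0.07·log₂(0.07) = 0.2686
−0.12·log₂(0.12) = 0.3671
−0.20·log₂(0.20) = 0.4644
Sum ≈ 2.7172 → 2.717 bits.

2.717 bits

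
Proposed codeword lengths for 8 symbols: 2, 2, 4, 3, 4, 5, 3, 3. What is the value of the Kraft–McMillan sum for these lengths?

1.03125

With common denominator 2^5 = 32: Σ 2^(−ℓᵢ) = 8/32 + 8/32 + 2/32 + 4/32 + 2/32 + 1/32 + 4/32 + 4/32 = 33/32 = 1.03125.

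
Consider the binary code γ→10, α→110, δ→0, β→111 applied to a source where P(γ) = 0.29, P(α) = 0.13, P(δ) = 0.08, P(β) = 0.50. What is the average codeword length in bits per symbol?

L̄ = Σ pᵢ·ℓᵢ = 0.29·2 + 0.13·3 + 0.08·1 + 0.50·3 = 2.55 bits/symbol.

2.55 bits/symbol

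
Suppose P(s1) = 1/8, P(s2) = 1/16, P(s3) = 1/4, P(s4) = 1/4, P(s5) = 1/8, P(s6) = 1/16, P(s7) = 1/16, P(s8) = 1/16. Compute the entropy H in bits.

2.75 bits

Each probability is a power of 1/2, so log₂(1/p) is an integer.
H = Σ p·log₂(1/p) = 1/8·3 + 1/16·4 + 1/4·2 + 1/4·2 + 1/8·3 + 1/16·4 + 1/16·4 + 1/16·4 = 2.75 bits.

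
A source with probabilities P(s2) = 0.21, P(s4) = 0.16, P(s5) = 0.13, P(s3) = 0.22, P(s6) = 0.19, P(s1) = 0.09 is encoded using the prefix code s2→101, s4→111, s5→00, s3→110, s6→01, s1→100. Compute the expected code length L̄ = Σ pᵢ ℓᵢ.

2.68 bits/symbol

L̄ = Σ pᵢ·ℓᵢ = 0.21·3 + 0.16·3 + 0.13·2 + 0.22·3 + 0.19·2 + 0.09·3 = 2.68 bits/symbol.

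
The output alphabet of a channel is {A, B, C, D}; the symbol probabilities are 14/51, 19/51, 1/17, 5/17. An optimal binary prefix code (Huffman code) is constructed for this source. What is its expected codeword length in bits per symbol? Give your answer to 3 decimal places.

Repeatedly combine the two least-probable nodes; the expected code length is the sum of the merged weights.
merge 1/17 + 14/51 → 1/3
merge 5/17 + 1/3 → 32/51
merge 19/51 + 32/51 → 1
L = 1/3 + 32/51 + 1 = 100/51 ≈ 1.961 bits/symbol.

1.961 bits/symbol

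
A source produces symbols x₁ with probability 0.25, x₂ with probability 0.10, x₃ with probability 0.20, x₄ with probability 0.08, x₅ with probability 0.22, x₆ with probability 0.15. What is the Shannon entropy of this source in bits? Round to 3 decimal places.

2.479 bits

H = −Σ pᵢ log₂ pᵢ.
−0.25·log₂(0.25) = 0.5000
−0.10·log₂(0.10) = 0.3322
−0.20·log₂(0.20) = 0.4644
−0.08·log₂(0.08) = 0.2915
−0.22·log₂(0.22) = 0.4806
−0.15·log₂(0.15) = 0.4105
Sum ≈ 2.4792 → 2.479 bits.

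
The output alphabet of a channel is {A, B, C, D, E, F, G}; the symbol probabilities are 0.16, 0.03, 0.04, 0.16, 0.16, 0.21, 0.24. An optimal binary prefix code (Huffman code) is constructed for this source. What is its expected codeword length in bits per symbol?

2.62 bits/symbol

Repeatedly combine the two least-probable nodes; the expected code length is the sum of the merged weights.
merge 3/100 + 1/25 → 7/100
merge 7/100 + 4/25 → 23/100
merge 4/25 + 4/25 → 8/25
merge 21/100 + 23/100 → 11/25
merge 6/25 + 8/25 → 14/25
merge 11/25 + 14/25 → 1
L = 7/100 + 23/100 + 8/25 + 11/25 + 14/25 + 1 = 131/50 = 2.62 bits/symbol.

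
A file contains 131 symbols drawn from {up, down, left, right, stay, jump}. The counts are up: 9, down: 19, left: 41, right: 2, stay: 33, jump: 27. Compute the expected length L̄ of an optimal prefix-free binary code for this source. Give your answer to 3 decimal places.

Probabilities are the counts divided by 131.
Repeatedly combine the two least-probable nodes; the expected code length is the sum of the merged weights.
merge 2/131 + 9/131 → 11/131
merge 11/131 + 19/131 → 30/131
merge 27/131 + 30/131 → 57/131
merge 33/131 + 41/131 → 74/131
merge 57/131 + 74/131 → 1
L = 11/131 + 30/131 + 57/131 + 74/131 + 1 = 303/131 ≈ 2.313 bits/symbol.

2.313 bits/symbol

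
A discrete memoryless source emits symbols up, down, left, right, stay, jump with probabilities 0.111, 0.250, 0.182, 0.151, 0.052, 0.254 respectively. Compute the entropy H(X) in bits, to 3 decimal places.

2.435 bits

H = −Σ pᵢ log₂ pᵢ.
−0.111·log₂(0.111) = 0.3520
−0.250·log₂(0.250) = 0.5000
−0.182·log₂(0.182) = 0.4474
−0.151·log₂(0.151) = 0.4118
−0.052·log₂(0.052) = 0.2218
−0.254·log₂(0.254) = 0.5022
Sum ≈ 2.4352 → 2.435 bits.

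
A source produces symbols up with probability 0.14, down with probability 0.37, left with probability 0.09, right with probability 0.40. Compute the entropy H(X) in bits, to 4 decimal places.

H = −Σ pᵢ log₂ pᵢ.
−0.14·log₂(0.14) = 0.3971
−0.37·log₂(0.37) = 0.5307
−0.09·log₂(0.09) = 0.3127
−0.40·log₂(0.40) = 0.5288
Sum ≈ 1.7693 → 1.7693 bits.

1.7693 bits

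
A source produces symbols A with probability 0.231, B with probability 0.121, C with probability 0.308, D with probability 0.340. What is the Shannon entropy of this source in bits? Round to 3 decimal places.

H = −Σ pᵢ log₂ pᵢ.
−0.231·log₂(0.231) = 0.4883
−0.121·log₂(0.121) = 0.3687
−0.308·log₂(0.308) = 0.5233
−0.340·log₂(0.340) = 0.5292
Sum ≈ 1.9095 → 1.909 bits.

1.909 bits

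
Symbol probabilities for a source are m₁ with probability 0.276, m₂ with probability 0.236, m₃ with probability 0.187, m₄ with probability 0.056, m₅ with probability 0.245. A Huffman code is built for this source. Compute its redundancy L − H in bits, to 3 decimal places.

Entropy H = −Σ p log₂ p ≈ 2.1866 bits.
Huffman merges: 7/125+187/1000→243/1000; 59/250+243/1000→479/1000; 49/200+69/250→521/1000; 479/1000+521/1000→1. L = 2243/1000 ≈ 2.2430.
L − H = 2.2430 − 2.1866 = 0.056 bits.

0.056 bits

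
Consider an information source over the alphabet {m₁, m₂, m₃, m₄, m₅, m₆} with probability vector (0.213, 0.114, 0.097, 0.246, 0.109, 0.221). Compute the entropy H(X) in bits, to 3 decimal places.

H = −Σ pᵢ log₂ pᵢ.
−0.213·log₂(0.213) = 0.4752
−0.114·log₂(0.114) = 0.3571
−0.097·log₂(0.097) = 0.3265
−0.246·log₂(0.246) = 0.4977
−0.109·log₂(0.109) = 0.3485
−0.221·log₂(0.221) = 0.4813
Sum ≈ 2.4864 → 2.486 bits.

2.486 bits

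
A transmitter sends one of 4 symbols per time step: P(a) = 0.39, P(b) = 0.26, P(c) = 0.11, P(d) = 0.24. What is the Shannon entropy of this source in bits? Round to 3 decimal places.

H = −Σ pᵢ log₂ pᵢ.
−0.39·log₂(0.39) = 0.5298
−0.26·log₂(0.26) = 0.5053
−0.11·log₂(0.11) = 0.3503
−0.24·log₂(0.24) = 0.4941
Sum ≈ 1.8795 → 1.880 bits.

1.880 bits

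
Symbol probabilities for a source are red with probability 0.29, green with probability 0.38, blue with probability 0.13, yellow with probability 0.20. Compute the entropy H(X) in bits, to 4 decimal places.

H = −Σ pᵢ log₂ pᵢ.
−0.29·log₂(0.29) = 0.5179
−0.38·log₂(0.38) = 0.5305
−0.13·log₂(0.13) = 0.3826
−0.20·log₂(0.20) = 0.4644
Sum ≈ 1.8954 → 1.8954 bits.

1.8954 bits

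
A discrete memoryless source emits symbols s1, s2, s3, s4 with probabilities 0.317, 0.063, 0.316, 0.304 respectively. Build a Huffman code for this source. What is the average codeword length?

2 bits/symbol

Repeatedly combine the two least-probable nodes; the expected code length is the sum of the merged weights.
merge 63/1000 + 38/125 → 367/1000
merge 79/250 + 317/1000 → 633/1000
merge 367/1000 + 633/1000 → 1
L = 367/1000 + 633/1000 + 1 = 2 bits/symbol.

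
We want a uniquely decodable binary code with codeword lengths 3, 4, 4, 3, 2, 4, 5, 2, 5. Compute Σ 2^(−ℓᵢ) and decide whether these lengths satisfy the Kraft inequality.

1; yes

With common denominator 2^5 = 32: Σ 2^(−ℓᵢ) = 4/32 + 2/32 + 2/32 + 4/32 + 8/32 + 2/32 + 1/32 + 8/32 + 1/32 = 32/32 = 1.
Kraft's inequality requires Σ ≤ 1; here Σ = 1 ≤ 1, so such a prefix code exists.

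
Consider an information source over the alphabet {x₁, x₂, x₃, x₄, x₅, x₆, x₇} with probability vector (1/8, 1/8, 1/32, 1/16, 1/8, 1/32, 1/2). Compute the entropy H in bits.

Each probability is a power of 1/2, so log₂(1/p) is an integer.
H = Σ p·log₂(1/p) = 1/8·3 + 1/8·3 + 1/32·5 + 1/16·4 + 1/8·3 + 1/32·5 + 1/2·1 = 2.1875 bits.

2.1875 bits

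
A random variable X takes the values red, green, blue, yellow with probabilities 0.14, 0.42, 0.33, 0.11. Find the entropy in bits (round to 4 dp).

H = −Σ pᵢ log₂ pᵢ.
−0.14·log₂(0.14) = 0.3971
−0.42·log₂(0.42) = 0.5256
−0.33·log₂(0.33) = 0.5278
−0.11·log₂(0.11) = 0.3503
Sum ≈ 1.8009 → 1.8009 bits.

1.8009 bits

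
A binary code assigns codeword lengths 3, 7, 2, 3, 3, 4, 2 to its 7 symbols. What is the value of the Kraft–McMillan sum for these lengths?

With common denominator 2^7 = 128: Σ 2^(−ℓᵢ) = 16/128 + 1/128 + 32/128 + 16/128 + 16/128 + 8/128 + 32/128 = 121/128 = 0.9453125.

0.9453125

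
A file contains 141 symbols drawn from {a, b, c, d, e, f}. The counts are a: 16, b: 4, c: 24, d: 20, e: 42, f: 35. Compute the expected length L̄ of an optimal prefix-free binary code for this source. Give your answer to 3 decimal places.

2.426 bits/symbol

Probabilities are the counts divided by 141.
Repeatedly combine the two least-probable nodes; the expected code length is the sum of the merged weights.
merge 4/141 + 16/141 → 20/141
merge 20/141 + 20/141 → 40/141
merge 8/47 + 35/141 → 59/141
merge 40/141 + 14/47 → 82/141
merge 59/141 + 82/141 → 1
L = 20/141 + 40/141 + 59/141 + 82/141 + 1 = 114/47 ≈ 2.426 bits/symbol.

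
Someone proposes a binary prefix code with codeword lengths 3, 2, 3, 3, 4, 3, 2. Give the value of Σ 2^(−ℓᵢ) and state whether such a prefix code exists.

1.0625; no

With common denominator 2^4 = 16: Σ 2^(−ℓᵢ) = 2/16 + 4/16 + 2/16 + 2/16 + 1/16 + 2/16 + 4/16 = 17/16 = 1.0625.
Kraft's inequality requires Σ ≤ 1; here Σ = 1.0625 > 1, so no such prefix code exists.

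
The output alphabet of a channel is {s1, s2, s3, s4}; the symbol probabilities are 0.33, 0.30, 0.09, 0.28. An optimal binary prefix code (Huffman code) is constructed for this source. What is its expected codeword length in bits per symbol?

2 bits/symbol

Repeatedly combine the two least-probable nodes; the expected code length is the sum of the merged weights.
merge 9/100 + 7/25 → 37/100
merge 3/10 + 33/100 → 63/100
merge 37/100 + 63/100 → 1
L = 37/100 + 63/100 + 1 = 2 bits/symbol.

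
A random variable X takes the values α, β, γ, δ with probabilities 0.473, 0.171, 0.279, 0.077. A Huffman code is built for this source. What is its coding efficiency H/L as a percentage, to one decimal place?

98.3%

Entropy H = −Σ p log₂ p ≈ 1.7452 bits.
Huffman merges: 77/1000+171/1000→31/125; 31/125+279/1000→527/1000; 473/1000+527/1000→1. L = 71/40 ≈ 1.7750.
Efficiency = H/L = 1.7452/1.7750 = 98.3%.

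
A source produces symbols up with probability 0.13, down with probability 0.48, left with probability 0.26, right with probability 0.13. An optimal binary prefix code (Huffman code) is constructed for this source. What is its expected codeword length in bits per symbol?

1.78 bits/symbol

Repeatedly combine the two least-probable nodes; the expected code length is the sum of the merged weights.
merge 13/100 + 13/100 → 13/50
merge 13/50 + 13/50 → 13/25
merge 12/25 + 13/25 → 1
L = 13/50 + 13/25 + 1 = 89/50 = 1.78 bits/symbol.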